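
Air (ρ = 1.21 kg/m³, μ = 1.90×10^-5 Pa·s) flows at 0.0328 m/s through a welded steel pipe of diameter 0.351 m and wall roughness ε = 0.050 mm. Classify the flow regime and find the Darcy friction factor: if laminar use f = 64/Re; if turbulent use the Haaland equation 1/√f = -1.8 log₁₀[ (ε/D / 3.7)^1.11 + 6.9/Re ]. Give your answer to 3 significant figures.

Re = ρVD/μ = 1.21·0.0328·0.351/1.9e-05 = 733.2.
Re < 2300 → laminar, so f = 64/Re = 0.08729 (roughness is irrelevant in laminar flow).

f ≈ 0.0873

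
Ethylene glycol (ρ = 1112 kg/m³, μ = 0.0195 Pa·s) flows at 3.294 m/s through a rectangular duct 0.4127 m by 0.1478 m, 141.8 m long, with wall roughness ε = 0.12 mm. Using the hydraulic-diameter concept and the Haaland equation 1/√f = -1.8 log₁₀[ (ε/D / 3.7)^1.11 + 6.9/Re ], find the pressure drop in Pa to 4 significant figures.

Hydraulic diameter D_h = 4A/P = 4·(0.4127·0.1478)/(2·(0.4127+0.1478)) = 0.244/1.121 = 0.2177 m.
Re = ρVD_h/μ = 1112·3.294·0.2177/0.0195 = 4.088e+04.
ε/D_h = 0.00012/0.2177 = 0.000551; Haaland gives 1/√f = -1.8 log₁₀[5.65e-05+0.000169] = 6.565, so f = 0.0232.
ΔP = f(L/D_h)(ρV²/2) = 0.0232·141.8/0.2177·6033 = 9.119e+04 Pa.

ΔP ≈ 91190 Pa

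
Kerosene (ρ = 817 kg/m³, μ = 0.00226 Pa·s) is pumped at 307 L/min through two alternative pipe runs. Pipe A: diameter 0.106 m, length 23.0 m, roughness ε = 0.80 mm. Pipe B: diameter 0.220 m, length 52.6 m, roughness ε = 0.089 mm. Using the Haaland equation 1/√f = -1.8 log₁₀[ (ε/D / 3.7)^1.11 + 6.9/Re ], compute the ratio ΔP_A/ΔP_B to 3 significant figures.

Pipe A: V = Q/A = 0.005117/0.008825 = 0.5798 m/s; Re = 2.222e+04; ε/D = 0.00755; Haaland → f = 0.03742; ΔP_A = f(L/D)(ρV²/2) = 1115 Pa.
Pipe B: V = Q/A = 0.005117/0.03801 = 0.1346 m/s; Re = 1.071e+04; ε/D = 0.000405; Haaland → f = 0.03082; ΔP_B = f(L/D)(ρV²/2) = 54.54 Pa.
ΔP_A/ΔP_B = 1115/54.54 = 20.4.

ΔP_A/ΔP_B ≈ 20.4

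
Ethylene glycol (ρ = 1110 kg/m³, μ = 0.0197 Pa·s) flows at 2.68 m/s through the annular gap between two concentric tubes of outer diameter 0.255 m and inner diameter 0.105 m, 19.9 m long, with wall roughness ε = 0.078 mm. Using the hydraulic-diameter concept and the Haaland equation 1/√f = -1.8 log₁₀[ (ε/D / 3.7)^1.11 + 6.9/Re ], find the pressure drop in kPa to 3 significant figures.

ΔP ≈ 13.7 kPa

Hydraulic diameter D_h = 4A/P = D_o - D_i = 0.255 - 0.105 = 0.15 m.
Re = ρVD_h/μ = 1110·2.68·0.15/0.0197 = 2.265e+04.
ε/D_h = 7.8e-05/0.15 = 0.00052; Haaland gives 1/√f = -1.8 log₁₀[5.3e-05+0.000305] = 6.204, so f = 0.02598.
ΔP = f(L/D_h)(ρV²/2) = 0.02598·19.9/0.15·3986 = 1.374e+04 Pa.
ΔP = 13.7 kPa.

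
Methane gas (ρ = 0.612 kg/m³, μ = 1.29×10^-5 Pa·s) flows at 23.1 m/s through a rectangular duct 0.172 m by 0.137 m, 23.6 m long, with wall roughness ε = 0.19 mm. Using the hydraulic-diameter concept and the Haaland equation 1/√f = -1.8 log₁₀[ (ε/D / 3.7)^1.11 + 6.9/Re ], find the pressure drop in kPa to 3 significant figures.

Hydraulic diameter D_h = 4A/P = 4·(0.172·0.137)/(2·(0.172+0.137)) = 0.09426/0.618 = 0.1525 m.
Re = ρVD_h/μ = 0.612·23.1·0.1525/1.29e-05 = 1.671e+05.
ε/D_h = 0.00019/0.1525 = 0.00125; Haaland gives 1/√f = -1.8 log₁₀[0.00014+4.13e-05] = 6.736, so f = 0.02204.
ΔP = f(L/D_h)(ρV²/2) = 0.02204·23.6/0.1525·163.3 = 556.8 Pa.
ΔP = 0.557 kPa.

ΔP ≈ 0.557 kPa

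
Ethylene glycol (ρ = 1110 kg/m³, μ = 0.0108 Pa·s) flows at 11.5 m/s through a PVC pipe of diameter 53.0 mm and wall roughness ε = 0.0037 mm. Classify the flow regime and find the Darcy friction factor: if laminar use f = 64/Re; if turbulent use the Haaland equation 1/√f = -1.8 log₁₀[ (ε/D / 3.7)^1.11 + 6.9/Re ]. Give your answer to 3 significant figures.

f ≈ 0.0199

Re = ρVD/μ = 1110·11.5·0.053/0.0108 = 6.264e+04.
Re > 4000 → turbulent. ε/D = 3.7e-06/0.053 = 6.98e-05; Haaland: 1/√f = -1.8 log₁₀[5.7e-06 + 0.00011] = 7.085, so f = 0.01992.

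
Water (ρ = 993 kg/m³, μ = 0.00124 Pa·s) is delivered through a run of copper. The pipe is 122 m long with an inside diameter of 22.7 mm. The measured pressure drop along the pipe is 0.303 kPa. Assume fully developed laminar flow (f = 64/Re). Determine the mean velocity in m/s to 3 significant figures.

V ≈ 0.0323 m/s

For laminar flow, f = 64/Re with Re = ρVD/μ, so Darcy-Weisbach reduces to ΔP = 32μLV/D². Solving for V: V = ΔP·D²/(32μL) = 303·(0.0227)²/(32·0.00124·122) = 0.03225 m/s.
Check: Re = ρVD/μ = 993·0.03225·0.0227/0.00124 = 586.3 < 2300, so the laminar assumption holds.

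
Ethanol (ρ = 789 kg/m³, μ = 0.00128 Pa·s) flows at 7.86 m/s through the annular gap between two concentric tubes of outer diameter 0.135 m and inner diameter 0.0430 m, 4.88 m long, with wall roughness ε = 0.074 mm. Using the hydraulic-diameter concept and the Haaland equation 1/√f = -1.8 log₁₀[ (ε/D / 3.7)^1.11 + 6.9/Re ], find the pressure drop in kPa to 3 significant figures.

Hydraulic diameter D_h = 4A/P = D_o - D_i = 0.135 - 0.043 = 0.092 m.
Re = ρVD_h/μ = 789·7.86·0.092/0.00128 = 4.457e+05.
ε/D_h = 7.4e-05/0.092 = 0.000804; Haaland gives 1/√f = -1.8 log₁₀[8.6e-05+1.55e-05] = 7.189, so f = 0.01935.
ΔP = f(L/D_h)(ρV²/2) = 0.01935·4.88/0.092·2.437e+04 = 2.502e+04 Pa.
ΔP = 25.0 kPa.

ΔP ≈ 25.0 kPa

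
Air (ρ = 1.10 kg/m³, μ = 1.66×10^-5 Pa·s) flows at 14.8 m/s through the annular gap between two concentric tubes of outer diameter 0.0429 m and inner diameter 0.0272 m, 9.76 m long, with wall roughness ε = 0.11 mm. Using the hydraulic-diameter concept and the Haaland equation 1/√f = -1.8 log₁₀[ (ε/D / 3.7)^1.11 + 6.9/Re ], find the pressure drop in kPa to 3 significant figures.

Hydraulic diameter D_h = 4A/P = D_o - D_i = 0.0429 - 0.0272 = 0.0157 m.
Re = ρVD_h/μ = 1.1·14.8·0.0157/1.66e-05 = 1.54e+04.
ε/D_h = 0.00011/0.0157 = 0.00701; Haaland gives 1/√f = -1.8 log₁₀[0.00095+0.000448] = 5.138, so f = 0.03788.
ΔP = f(L/D_h)(ρV²/2) = 0.03788·9.76/0.0157·120.5 = 2837 Pa.
ΔP = 2.84 kPa.

ΔP ≈ 2.84 kPa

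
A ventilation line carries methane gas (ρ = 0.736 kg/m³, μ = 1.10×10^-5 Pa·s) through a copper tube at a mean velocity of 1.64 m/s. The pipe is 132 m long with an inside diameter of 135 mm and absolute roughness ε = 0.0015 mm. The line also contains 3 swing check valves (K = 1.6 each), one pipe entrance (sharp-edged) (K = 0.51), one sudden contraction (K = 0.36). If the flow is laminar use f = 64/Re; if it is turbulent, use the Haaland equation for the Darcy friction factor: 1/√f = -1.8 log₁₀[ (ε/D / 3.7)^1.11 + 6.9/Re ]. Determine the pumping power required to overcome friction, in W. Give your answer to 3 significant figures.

Reynolds number Re = ρVD/μ = 0.736 · 1.64 · 0.135 / 1.1e-05 = 1.481e+04.
Re > 4000 → turbulent. Relative roughness ε/D = 1.5e-06/0.135 = 1.11e-05. Haaland: 1/√f = -1.8 log₁₀[(1.11e-05/3.7)^1.11 + 6.9/1.481e+04] = -1.8 log₁₀[7.41e-07 + 0.000466] = 5.996, so f = 0.02781.
Total minor-loss coefficient ΣK = 3·1.6 + 1·0.51 + 1·0.36 = 5.67.
ΔP = [f·L/D + ΣK]·(ρV²/2) = [0.02781·132/0.135 + 5.67]·(0.736·1.64²/2) = [27.2 + 5.67]·0.9898 = 32.53 Pa.
Q = V·A = 1.64·0.01431 = 0.02347 m³/s.
Pumping power P = QΔP = 0.02347·32.53 = 0.7636 W = 0.764 W.

P ≈ 0.764 W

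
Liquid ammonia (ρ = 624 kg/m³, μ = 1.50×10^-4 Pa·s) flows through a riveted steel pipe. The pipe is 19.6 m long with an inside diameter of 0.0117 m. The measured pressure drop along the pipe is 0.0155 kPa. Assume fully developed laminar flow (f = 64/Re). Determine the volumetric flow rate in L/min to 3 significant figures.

For laminar flow, f = 64/Re with Re = ρVD/μ, so Darcy-Weisbach reduces to ΔP = 32μLV/D². Solving for V: V = ΔP·D²/(32μL) = 15.5·(0.0117)²/(32·0.00015·19.6) = 0.02255 m/s.
Check: Re = ρVD/μ = 624·0.02255·0.0117/0.00015 = 1098 < 2300, so the laminar assumption holds.
Q = V·A = 0.02255·(π/4·0.0117²) = 2.425e-06 m³/s = 0.145 L/min.

Q ≈ 0.145 L/min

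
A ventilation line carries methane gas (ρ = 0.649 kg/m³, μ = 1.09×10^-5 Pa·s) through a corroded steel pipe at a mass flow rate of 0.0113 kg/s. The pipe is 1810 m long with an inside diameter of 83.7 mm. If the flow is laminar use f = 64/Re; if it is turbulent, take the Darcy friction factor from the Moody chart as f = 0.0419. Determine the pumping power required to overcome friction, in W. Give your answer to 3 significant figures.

P ≈ 51.3 W

A = πD²/4 = π(0.0837)²/4 = 0.005502 m²; mean velocity V = ṁ/(ρA) = 0.0113/(0.649 · 0.005502) = 3.164 m/s.
Reynolds number Re = ρVD/μ = 0.649 · 3.164 · 0.0837 / 1.09e-05 = 1.577e+04.
Re > 4000 → turbulent; use the Moody-chart value f = 0.0419.
Darcy-Weisbach: ΔP = f(L/D)(ρV²/2) = 0.0419·(1810/0.0837)·(0.649·3.164²/2) = 0.0419·2.162e+04·3.249 = 2944 Pa.
Q = ṁ/ρ = 0.0113/0.649 = 0.01741 m³/s.
Pumping power P = QΔP = 0.01741·2944 = 51.26 W = 51.3 W.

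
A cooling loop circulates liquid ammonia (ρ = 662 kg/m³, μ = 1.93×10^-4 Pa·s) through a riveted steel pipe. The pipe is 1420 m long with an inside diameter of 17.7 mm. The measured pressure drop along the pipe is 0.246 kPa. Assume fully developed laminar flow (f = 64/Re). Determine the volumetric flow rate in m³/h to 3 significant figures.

For laminar flow, f = 64/Re with Re = ρVD/μ, so Darcy-Weisbach reduces to ΔP = 32μLV/D². Solving for V: V = ΔP·D²/(32μL) = 246·(0.0177)²/(32·0.000193·1420) = 0.008788 m/s.
Check: Re = ρVD/μ = 662·0.008788·0.0177/0.000193 = 533.5 < 2300, so the laminar assumption holds.
Q = V·A = 0.008788·(π/4·0.0177²) = 2.162e-06 m³/s = 0.00778 m³/h.

Q ≈ 0.00778 m³/h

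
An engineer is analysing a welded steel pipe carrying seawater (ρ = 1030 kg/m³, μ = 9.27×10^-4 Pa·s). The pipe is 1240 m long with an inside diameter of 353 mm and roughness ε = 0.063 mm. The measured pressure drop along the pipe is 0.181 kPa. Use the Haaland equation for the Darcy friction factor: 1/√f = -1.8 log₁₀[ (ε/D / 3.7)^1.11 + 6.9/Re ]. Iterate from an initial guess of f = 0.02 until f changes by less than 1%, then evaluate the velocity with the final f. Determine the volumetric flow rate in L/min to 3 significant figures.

Rearranging Darcy-Weisbach: V = √(2·ΔP·D/(f·L·ρ)). With ε/D = 6.3e-05/0.353 = 0.000178, iterate starting from f = 0.02:
  f = 0.02 → V = √(2·181·0.353/(0.02·1240·1030)) = 0.07073 m/s; Re = ρVD/μ = 2.774e+04; f → 0.02412
  f = 0.02412 → V = 0.0644 m/s; Re = 2.526e+04; f → 0.02465
  f = 0.02465 → V = 0.06371 m/s; Re = 2.499e+04; f → 0.02471
Converged (Δf/f < 1%). With the final f = 0.02471: V = √(2·181·0.353/(0.02471·1240·1030)) = 0.06363 m/s.
Q = V·A = 0.06363·(π/4·0.353²) = 0.006228 m³/s = 374 L/min.

Q ≈ 374 L/min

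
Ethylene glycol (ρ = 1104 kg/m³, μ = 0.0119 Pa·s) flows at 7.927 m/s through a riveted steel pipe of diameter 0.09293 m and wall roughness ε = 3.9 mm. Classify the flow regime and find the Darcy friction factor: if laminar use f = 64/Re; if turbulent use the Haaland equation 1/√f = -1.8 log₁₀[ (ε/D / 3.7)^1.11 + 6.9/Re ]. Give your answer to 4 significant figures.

f ≈ 0.06658

Re = ρVD/μ = 1104·7.927·0.09293/0.0119 = 6.834e+04.
Re > 4000 → turbulent. ε/D = 0.0039/0.09293 = 0.042; Haaland: 1/√f = -1.8 log₁₀[0.00693 + 0.000101] = 3.875, so f = 0.06658.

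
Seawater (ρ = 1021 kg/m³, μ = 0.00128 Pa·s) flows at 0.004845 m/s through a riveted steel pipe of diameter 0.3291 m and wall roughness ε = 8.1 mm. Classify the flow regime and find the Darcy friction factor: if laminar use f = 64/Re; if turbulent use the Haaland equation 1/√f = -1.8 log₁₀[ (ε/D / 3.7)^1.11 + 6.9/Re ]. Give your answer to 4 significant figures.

Re = ρVD/μ = 1021·0.004845·0.3291/0.00128 = 1272.
Re < 2300 → laminar, so f = 64/Re = 0.05032 (roughness is irrelevant in laminar flow).

f ≈ 0.05032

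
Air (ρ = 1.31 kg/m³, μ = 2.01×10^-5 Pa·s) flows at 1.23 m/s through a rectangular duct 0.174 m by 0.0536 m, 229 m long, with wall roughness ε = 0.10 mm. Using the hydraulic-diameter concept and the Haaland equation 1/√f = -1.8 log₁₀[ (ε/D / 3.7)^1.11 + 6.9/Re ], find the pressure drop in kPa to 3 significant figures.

Hydraulic diameter D_h = 4A/P = 4·(0.174·0.0536)/(2·(0.174+0.0536)) = 0.03731/0.4552 = 0.08195 m.
Re = ρVD_h/μ = 1.31·1.23·0.08195/2.01e-05 = 6570.
ε/D_h = 0.0001/0.08195 = 0.00122; Haaland gives 1/√f = -1.8 log₁₀[0.000137+0.00105] = 5.266, so f = 0.03606.
ΔP = f(L/D_h)(ρV²/2) = 0.03606·229/0.08195·0.9909 = 99.85 Pa.
ΔP = 0.0998 kPa.

ΔP ≈ 0.0998 kPa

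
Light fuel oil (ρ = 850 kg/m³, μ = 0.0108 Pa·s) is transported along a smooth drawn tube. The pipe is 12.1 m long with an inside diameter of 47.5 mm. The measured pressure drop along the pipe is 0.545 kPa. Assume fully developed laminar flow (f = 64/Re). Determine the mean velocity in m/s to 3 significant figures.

V ≈ 0.294 m/s

For laminar flow, f = 64/Re with Re = ρVD/μ, so Darcy-Weisbach reduces to ΔP = 32μLV/D². Solving for V: V = ΔP·D²/(32μL) = 545·(0.0475)²/(32·0.0108·12.1) = 0.2941 m/s.
Check: Re = ρVD/μ = 850·0.2941·0.0475/0.0108 = 1099 < 2300, so the laminar assumption holds.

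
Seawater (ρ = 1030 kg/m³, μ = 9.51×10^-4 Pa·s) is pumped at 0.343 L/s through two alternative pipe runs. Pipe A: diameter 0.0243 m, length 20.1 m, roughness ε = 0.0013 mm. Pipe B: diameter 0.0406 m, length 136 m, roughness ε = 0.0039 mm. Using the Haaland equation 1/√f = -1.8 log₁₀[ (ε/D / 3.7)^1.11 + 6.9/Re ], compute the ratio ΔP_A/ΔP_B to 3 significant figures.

Pipe A: V = Q/A = 0.000343/0.0004638 = 0.7396 m/s; Re = 1.947e+04; ε/D = 5.35e-05; Haaland → f = 0.026; ΔP_A = f(L/D)(ρV²/2) = 6059 Pa.
Pipe B: V = Q/A = 0.000343/0.001295 = 0.2649 m/s; Re = 1.165e+04; ε/D = 9.61e-05; Haaland → f = 0.02974; ΔP_B = f(L/D)(ρV²/2) = 3601 Pa.
ΔP_A/ΔP_B = 6059/3601 = 1.68.

ΔP_A/ΔP_B ≈ 1.68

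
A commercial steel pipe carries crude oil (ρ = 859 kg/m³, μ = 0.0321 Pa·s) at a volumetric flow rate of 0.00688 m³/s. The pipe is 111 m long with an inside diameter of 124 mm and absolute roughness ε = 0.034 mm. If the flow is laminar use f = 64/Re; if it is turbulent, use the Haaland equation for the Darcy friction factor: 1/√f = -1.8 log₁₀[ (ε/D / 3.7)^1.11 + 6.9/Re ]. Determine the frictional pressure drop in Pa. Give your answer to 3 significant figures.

ΔP ≈ 4220 Pa

Cross-sectional area A = πD²/4 = π(0.124)²/4 = 0.01208 m²; mean velocity V = Q/A = 0.00688/0.01208 = 0.5697 m/s.
Reynolds number Re = ρVD/μ = 859 · 0.5697 · 0.124 / 0.0321 = 1890.
Re < 2300 → laminar flow, so f = 64/Re = 64/1890 = 0.03385 (the turbulent correlation is not needed).
Darcy-Weisbach: ΔP = f(L/D)(ρV²/2) = 0.03385·(111/0.124)·(859·0.5697²/2) = 0.03385·895.2·139.4 = 4225 Pa.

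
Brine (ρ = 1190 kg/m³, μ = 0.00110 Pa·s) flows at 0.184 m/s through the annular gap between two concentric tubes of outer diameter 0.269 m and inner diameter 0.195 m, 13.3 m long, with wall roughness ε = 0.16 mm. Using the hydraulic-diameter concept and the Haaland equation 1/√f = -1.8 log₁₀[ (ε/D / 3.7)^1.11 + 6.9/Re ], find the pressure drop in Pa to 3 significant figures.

Hydraulic diameter D_h = 4A/P = D_o - D_i = 0.269 - 0.195 = 0.074 m.
Re = ρVD_h/μ = 1190·0.184·0.074/0.0011 = 1.473e+04.
ε/D_h = 0.00016/0.074 = 0.00216; Haaland gives 1/√f = -1.8 log₁₀[0.000258+0.000468] = 5.65, so f = 0.03132.
ΔP = f(L/D_h)(ρV²/2) = 0.03132·13.3/0.074·20.14 = 113.4 Pa.

ΔP ≈ 113 Pa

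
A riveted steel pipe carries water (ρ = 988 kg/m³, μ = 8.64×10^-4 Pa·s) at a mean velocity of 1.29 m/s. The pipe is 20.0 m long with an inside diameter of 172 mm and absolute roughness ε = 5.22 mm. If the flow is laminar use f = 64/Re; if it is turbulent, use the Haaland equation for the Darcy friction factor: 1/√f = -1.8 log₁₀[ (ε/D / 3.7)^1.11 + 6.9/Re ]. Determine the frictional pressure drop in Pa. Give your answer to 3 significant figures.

ΔP ≈ 5510 Pa

Reynolds number Re = ρVD/μ = 988 · 1.29 · 0.172 / 0.000864 = 2.537e+05.
Re > 4000 → turbulent. Relative roughness ε/D = 0.00522/0.172 = 0.0303. Haaland: 1/√f = -1.8 log₁₀[(0.0303/3.7)^1.11 + 6.9/2.537e+05] = -1.8 log₁₀[0.00484 + 2.72e-05] = 4.164, so f = 0.05769.
Darcy-Weisbach: ΔP = f(L/D)(ρV²/2) = 0.05769·(20/0.172)·(988·1.29²/2) = 0.05769·116.3·822.1 = 5514 Pa.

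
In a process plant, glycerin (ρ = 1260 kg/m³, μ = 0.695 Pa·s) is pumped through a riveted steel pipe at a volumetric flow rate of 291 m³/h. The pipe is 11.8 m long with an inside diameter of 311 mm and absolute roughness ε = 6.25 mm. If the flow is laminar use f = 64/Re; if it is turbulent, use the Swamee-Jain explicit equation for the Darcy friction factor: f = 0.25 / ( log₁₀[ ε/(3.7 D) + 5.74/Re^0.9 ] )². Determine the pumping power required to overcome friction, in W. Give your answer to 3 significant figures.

Q = 291 m³/h = 291/3600 = 0.08083 m³/s.
Cross-sectional area A = πD²/4 = π(0.311)²/4 = 0.07596 m²; mean velocity V = Q/A = 0.08083/0.07596 = 1.064 m/s.
Reynolds number Re = ρVD/μ = 1260 · 1.064 · 0.311 / 0.695 = 600.
Re < 2300 → laminar flow, so f = 64/Re = 64/600 = 0.1067 (the turbulent correlation is not needed).
Darcy-Weisbach: ΔP = f(L/D)(ρV²/2) = 0.1067·(11.8/0.311)·(1260·1.064²/2) = 0.1067·37.94·713.3 = 2887 Pa.
Pumping power P = QΔP = 0.08083·2887 = 233.4 W = 233 W.

P ≈ 233 W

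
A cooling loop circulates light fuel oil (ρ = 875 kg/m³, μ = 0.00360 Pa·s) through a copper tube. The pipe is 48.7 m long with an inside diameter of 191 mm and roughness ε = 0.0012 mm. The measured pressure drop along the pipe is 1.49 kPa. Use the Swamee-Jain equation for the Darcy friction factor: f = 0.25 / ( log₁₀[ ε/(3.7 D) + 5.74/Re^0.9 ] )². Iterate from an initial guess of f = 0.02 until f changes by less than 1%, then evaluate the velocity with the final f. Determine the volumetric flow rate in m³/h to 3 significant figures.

Rearranging Darcy-Weisbach: V = √(2·ΔP·D/(f·L·ρ)). With ε/D = 1.2e-06/0.191 = 6.28e-06, iterate starting from f = 0.02:
  f = 0.02 → V = √(2·1490·0.191/(0.02·48.7·875)) = 0.8172 m/s; Re = ρVD/μ = 3.794e+04; f → 0.02214
  f = 0.02214 → V = 0.7768 m/s; Re = 3.606e+04; f → 0.0224
  f = 0.0224 → V = 0.7722 m/s; Re = 3.585e+04; f → 0.02243
Converged (Δf/f < 1%). With the final f = 0.02243: V = √(2·1490·0.191/(0.02243·48.7·875)) = 0.7717 m/s.
Q = V·A = 0.7717·(π/4·0.191²) = 0.02211 m³/s = 79.6 m³/h.

Q ≈ 79.6 m³/h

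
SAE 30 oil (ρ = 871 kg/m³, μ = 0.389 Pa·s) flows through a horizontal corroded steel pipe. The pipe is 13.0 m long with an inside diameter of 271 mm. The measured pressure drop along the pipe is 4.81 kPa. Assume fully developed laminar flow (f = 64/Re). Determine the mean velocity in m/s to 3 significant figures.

For laminar flow, f = 64/Re with Re = ρVD/μ, so Darcy-Weisbach reduces to ΔP = 32μLV/D². Solving for V: V = ΔP·D²/(32μL) = 4810·(0.271)²/(32·0.389·13) = 2.183 m/s.
Check: Re = ρVD/μ = 871·2.183·0.271/0.389 = 1325 < 2300, so the laminar assumption holds.

V ≈ 2.18 m/s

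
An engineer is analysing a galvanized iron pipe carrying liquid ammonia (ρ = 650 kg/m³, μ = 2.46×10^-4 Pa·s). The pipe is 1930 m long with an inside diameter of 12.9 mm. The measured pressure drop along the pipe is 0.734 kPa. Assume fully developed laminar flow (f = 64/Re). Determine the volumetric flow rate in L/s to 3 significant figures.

For laminar flow, f = 64/Re with Re = ρVD/μ, so Darcy-Weisbach reduces to ΔP = 32μLV/D². Solving for V: V = ΔP·D²/(32μL) = 734·(0.0129)²/(32·0.000246·1930) = 0.00804 m/s.
Check: Re = ρVD/μ = 650·0.00804·0.0129/0.000246 = 274 < 2300, so the laminar assumption holds.
Q = V·A = 0.00804·(π/4·0.0129²) = 1.051e-06 m³/s = 0.00105 L/s.

Q ≈ 0.00105 L/s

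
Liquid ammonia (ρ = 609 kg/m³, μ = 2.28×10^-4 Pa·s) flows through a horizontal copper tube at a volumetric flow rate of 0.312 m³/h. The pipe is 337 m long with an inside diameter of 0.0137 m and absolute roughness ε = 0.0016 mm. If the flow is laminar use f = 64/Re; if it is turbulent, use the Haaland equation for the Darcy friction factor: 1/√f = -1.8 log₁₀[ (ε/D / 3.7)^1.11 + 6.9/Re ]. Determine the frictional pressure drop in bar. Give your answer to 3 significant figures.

ΔP ≈ 0.660 bar

Q = 0.312 m³/h = 0.312/3600 = 8.667e-05 m³/s.
Cross-sectional area A = πD²/4 = π(0.0137)²/4 = 0.0001474 m²; mean velocity V = Q/A = 8.667e-05/0.0001474 = 0.5879 m/s.
Reynolds number Re = ρVD/μ = 609 · 0.5879 · 0.0137 / 0.000228 = 2.151e+04.
Re > 4000 → turbulent. Relative roughness ε/D = 1.6e-06/0.0137 = 0.000117. Haaland: 1/√f = -1.8 log₁₀[(0.000117/3.7)^1.11 + 6.9/2.151e+04] = -1.8 log₁₀[1.01e-05 + 0.000321] = 6.265, so f = 0.02548.
Darcy-Weisbach: ΔP = f(L/D)(ρV²/2) = 0.02548·(337/0.0137)·(609·0.5879²/2) = 0.02548·2.46e+04·105.3 = 6.597e+04 Pa.
ΔP = 6.597e+04 Pa = 0.660 bar.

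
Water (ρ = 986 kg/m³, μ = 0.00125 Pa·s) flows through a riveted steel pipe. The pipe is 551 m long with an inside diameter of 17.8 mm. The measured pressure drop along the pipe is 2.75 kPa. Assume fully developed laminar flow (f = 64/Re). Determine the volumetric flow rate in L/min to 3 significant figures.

Q ≈ 0.590 L/min

For laminar flow, f = 64/Re with Re = ρVD/μ, so Darcy-Weisbach reduces to ΔP = 32μLV/D². Solving for V: V = ΔP·D²/(32μL) = 2750·(0.0178)²/(32·0.00125·551) = 0.03953 m/s.
Check: Re = ρVD/μ = 986·0.03953·0.0178/0.00125 = 555.1 < 2300, so the laminar assumption holds.
Q = V·A = 0.03953·(π/4·0.0178²) = 9.838e-06 m³/s = 0.590 L/min.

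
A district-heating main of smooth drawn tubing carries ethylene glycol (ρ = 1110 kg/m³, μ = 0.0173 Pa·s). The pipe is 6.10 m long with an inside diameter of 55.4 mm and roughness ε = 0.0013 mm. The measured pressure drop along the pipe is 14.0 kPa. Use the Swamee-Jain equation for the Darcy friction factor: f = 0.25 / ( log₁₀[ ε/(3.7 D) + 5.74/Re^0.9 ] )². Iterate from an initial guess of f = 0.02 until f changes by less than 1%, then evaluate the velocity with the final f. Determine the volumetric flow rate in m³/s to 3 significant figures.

Rearranging Darcy-Weisbach: V = √(2·ΔP·D/(f·L·ρ)). With ε/D = 1.3e-06/0.0554 = 2.35e-05, iterate starting from f = 0.02:
  f = 0.02 → V = √(2·1.4e+04·0.0554/(0.02·6.1·1110)) = 3.384 m/s; Re = ρVD/μ = 1.203e+04; f → 0.0295
  f = 0.0295 → V = 2.787 m/s; Re = 9906; f → 0.03109
  f = 0.03109 → V = 2.714 m/s; Re = 9648; f → 0.03132
Converged (Δf/f < 1%). With the final f = 0.03132: V = √(2·1.4e+04·0.0554/(0.03132·6.1·1110)) = 2.705 m/s.
Q = V·A = 2.705·(π/4·0.0554²) = 0.006519 m³/s = 0.00652 m³/s.

Q ≈ 0.00652 m³/s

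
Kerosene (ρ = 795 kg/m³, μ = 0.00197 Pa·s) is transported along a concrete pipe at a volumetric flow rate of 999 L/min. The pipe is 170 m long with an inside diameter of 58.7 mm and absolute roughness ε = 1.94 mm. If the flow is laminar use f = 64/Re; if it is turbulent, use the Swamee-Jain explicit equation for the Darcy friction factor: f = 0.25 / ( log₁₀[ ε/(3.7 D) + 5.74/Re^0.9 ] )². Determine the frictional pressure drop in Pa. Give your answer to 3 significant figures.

Q = 999 L/min = 999/60000 = 0.01665 m³/s.
Cross-sectional area A = πD²/4 = π(0.0587)²/4 = 0.002706 m²; mean velocity V = Q/A = 0.01665/0.002706 = 6.152 m/s.
Reynolds number Re = ρVD/μ = 795 · 6.152 · 0.0587 / 0.00197 = 1.457e+05.
Re > 4000 → turbulent. Relative roughness ε/D = 0.00194/0.0587 = 0.033. Swamee-Jain: f = 0.25/(log₁₀[0.033/3.7 + 5.74/1.457e+05^0.9])² = 0.25/(log₁₀[0.00893 + 0.000129])² = 0.25/(-2.043)² = 0.05991.
Darcy-Weisbach: ΔP = f(L/D)(ρV²/2) = 0.05991·(170/0.0587)·(795·6.152²/2) = 0.05991·2896·1.505e+04 = 2.611e+06 Pa.

ΔP ≈ 2.61×10^6 Pa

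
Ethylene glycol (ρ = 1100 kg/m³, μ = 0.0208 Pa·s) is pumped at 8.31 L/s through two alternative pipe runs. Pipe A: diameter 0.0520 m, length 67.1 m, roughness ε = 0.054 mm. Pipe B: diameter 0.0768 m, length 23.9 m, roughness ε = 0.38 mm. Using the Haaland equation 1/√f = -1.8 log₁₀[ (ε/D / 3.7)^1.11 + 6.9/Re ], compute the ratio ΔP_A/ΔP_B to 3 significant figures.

ΔP_A/ΔP_B ≈ 15.8

Pipe A: V = Q/A = 0.00831/0.002124 = 3.913 m/s; Re = 1.076e+04; ε/D = 0.00104; Haaland → f = 0.03167; ΔP_A = f(L/D)(ρV²/2) = 3.441e+05 Pa.
Pipe B: V = Q/A = 0.00831/0.004632 = 1.794 m/s; Re = 7286; ε/D = 0.00495; Haaland → f = 0.03943; ΔP_B = f(L/D)(ρV²/2) = 2.172e+04 Pa.
ΔP_A/ΔP_B = 3.441e+05/2.172e+04 = 15.8.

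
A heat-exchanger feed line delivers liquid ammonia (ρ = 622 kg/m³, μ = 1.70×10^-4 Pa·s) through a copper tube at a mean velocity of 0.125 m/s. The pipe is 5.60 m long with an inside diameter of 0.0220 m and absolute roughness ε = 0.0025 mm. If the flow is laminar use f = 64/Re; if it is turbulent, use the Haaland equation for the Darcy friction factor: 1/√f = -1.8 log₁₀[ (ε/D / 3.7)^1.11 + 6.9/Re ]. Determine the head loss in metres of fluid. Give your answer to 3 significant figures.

Reynolds number Re = ρVD/μ = 622 · 0.125 · 0.022 / 0.00017 = 1.006e+04.
Re > 4000 → turbulent. Relative roughness ε/D = 2.5e-06/0.022 = 0.000114. Haaland: 1/√f = -1.8 log₁₀[(0.000114/3.7)^1.11 + 6.9/1.006e+04] = -1.8 log₁₀[9.79e-06 + 0.000686] = 5.684, so f = 0.03095.
Darcy-Weisbach: ΔP = f(L/D)(ρV²/2) = 0.03095·(5.6/0.022)·(622·0.125²/2) = 0.03095·254.5·4.859 = 38.29 Pa.
Head loss h_f = ΔP/(ρg) = 38.29/(622·9.81) = 0.00627 m.

h_f ≈ 0.00627 m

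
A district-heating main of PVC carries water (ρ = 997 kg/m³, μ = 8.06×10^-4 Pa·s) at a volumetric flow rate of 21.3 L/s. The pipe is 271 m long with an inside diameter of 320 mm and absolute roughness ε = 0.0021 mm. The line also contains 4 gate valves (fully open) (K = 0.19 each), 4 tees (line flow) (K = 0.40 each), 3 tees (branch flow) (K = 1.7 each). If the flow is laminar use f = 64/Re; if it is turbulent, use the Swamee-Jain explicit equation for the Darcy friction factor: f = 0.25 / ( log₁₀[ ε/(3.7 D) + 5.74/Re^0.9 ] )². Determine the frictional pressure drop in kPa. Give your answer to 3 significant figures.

Q = 21.3 L/s = 21.3/1000 = 0.0213 m³/s.
Cross-sectional area A = πD²/4 = π(0.32)²/4 = 0.08042 m²; mean velocity V = Q/A = 0.0213/0.08042 = 0.2648 m/s.
Reynolds number Re = ρVD/μ = 997 · 0.2648 · 0.32 / 0.000806 = 1.048e+05.
Re > 4000 → turbulent. Relative roughness ε/D = 2.1e-06/0.32 = 6.56e-06. Swamee-Jain: f = 0.25/(log₁₀[6.56e-06/3.7 + 5.74/1.048e+05^0.9])² = 0.25/(log₁₀[1.77e-06 + 0.000174])² = 0.25/(-3.755)² = 0.01773.
Total minor-loss coefficient ΣK = 4·0.19 + 4·0.4 + 3·1.7 = 7.46.
ΔP = [f·L/D + ΣK]·(ρV²/2) = [0.01773·271/0.32 + 7.46]·(997·0.2648²/2) = [15.01 + 7.46]·34.97 = 785.8 Pa.
ΔP = 785.8 Pa = 0.786 kPa.

ΔP ≈ 0.786 kPa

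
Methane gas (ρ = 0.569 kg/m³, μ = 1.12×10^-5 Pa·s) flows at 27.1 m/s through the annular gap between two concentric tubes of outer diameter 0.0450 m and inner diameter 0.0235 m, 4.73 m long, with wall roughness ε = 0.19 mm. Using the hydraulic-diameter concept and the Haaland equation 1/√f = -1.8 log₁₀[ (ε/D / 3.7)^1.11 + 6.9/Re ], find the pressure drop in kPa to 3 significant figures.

Hydraulic diameter D_h = 4A/P = D_o - D_i = 0.045 - 0.0235 = 0.0215 m.
Re = ρVD_h/μ = 0.569·27.1·0.0215/1.12e-05 = 2.96e+04.
ε/D_h = 0.00019/0.0215 = 0.00884; Haaland gives 1/√f = -1.8 log₁₀[0.00123+0.000233] = 5.103, so f = 0.0384.
ΔP = f(L/D_h)(ρV²/2) = 0.0384·4.73/0.0215·208.9 = 1765 Pa.
ΔP = 1.77 kPa.

ΔP ≈ 1.77 kPa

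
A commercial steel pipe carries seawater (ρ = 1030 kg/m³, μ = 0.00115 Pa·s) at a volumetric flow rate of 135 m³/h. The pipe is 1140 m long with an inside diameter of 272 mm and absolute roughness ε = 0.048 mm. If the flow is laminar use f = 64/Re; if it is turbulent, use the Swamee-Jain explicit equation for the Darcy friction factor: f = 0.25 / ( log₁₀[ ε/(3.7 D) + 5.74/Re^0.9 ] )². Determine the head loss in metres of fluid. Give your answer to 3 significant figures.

h_f ≈ 1.56 m

Q = 135 m³/h = 135/3600 = 0.0375 m³/s.
Cross-sectional area A = πD²/4 = π(0.272)²/4 = 0.05811 m²; mean velocity V = Q/A = 0.0375/0.05811 = 0.6454 m/s.
Reynolds number Re = ρVD/μ = 1030 · 0.6454 · 0.272 / 0.00115 = 1.572e+05.
Re > 4000 → turbulent. Relative roughness ε/D = 4.8e-05/0.272 = 0.000176. Swamee-Jain: f = 0.25/(log₁₀[0.000176/3.7 + 5.74/1.572e+05^0.9])² = 0.25/(log₁₀[4.77e-05 + 0.000121])² = 0.25/(-3.773)² = 0.01756.
Darcy-Weisbach: ΔP = f(L/D)(ρV²/2) = 0.01756·(1140/0.272)·(1030·0.6454²/2) = 0.01756·4191·214.5 = 1.578e+04 Pa.
Head loss h_f = ΔP/(ρg) = 1.578e+04/(1030·9.81) = 1.56 m.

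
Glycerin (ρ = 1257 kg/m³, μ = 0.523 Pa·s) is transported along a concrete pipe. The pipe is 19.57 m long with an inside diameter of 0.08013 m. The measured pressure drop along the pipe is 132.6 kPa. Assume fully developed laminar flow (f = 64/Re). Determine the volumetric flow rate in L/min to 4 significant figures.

Q ≈ 786.5 L/min

For laminar flow, f = 64/Re with Re = ρVD/μ, so Darcy-Weisbach reduces to ΔP = 32μLV/D². Solving for V: V = ΔP·D²/(32μL) = 1.326e+05·(0.08013)²/(32·0.523·19.57) = 2.6 m/s.
Check: Re = ρVD/μ = 1257·2.6·0.08013/0.523 = 500.6 < 2300, so the laminar assumption holds.
Q = V·A = 2.6·(π/4·0.08013²) = 0.01311 m³/s = 786.5 L/min.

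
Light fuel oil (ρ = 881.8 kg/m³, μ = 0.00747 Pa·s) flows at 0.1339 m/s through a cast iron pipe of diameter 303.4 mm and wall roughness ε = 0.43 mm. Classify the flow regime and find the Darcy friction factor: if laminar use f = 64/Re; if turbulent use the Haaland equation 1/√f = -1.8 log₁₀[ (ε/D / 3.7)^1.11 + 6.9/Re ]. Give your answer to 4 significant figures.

Re = ρVD/μ = 881.8·0.1339·0.3034/0.00747 = 4796.
Re > 4000 → turbulent. ε/D = 0.00043/0.3034 = 0.00142; Haaland: 1/√f = -1.8 log₁₀[0.000161 + 0.00144] = 5.033, so f = 0.03948.

f ≈ 0.03948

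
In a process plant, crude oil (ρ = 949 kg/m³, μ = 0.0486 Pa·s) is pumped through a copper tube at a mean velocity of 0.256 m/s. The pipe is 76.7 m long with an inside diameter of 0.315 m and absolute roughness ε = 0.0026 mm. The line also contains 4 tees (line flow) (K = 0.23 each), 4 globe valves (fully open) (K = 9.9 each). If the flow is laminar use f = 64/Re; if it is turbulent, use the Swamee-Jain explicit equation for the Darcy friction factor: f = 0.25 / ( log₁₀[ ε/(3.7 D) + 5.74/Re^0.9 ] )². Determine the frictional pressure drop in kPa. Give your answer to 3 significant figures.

Reynolds number Re = ρVD/μ = 949 · 0.256 · 0.315 / 0.0486 = 1575.
Re < 2300 → laminar flow, so f = 64/Re = 64/1575 = 0.04064 (the turbulent correlation is not needed).
Total minor-loss coefficient ΣK = 4·0.23 + 4·9.9 = 40.5.
ΔP = [f·L/D + ΣK]·(ρV²/2) = [0.04064·76.7/0.315 + 40.5]·(949·0.256²/2) = [9.897 + 40.5]·31.1 = 1568 Pa.
ΔP = 1568 Pa = 1.57 kPa.

ΔP ≈ 1.57 kPa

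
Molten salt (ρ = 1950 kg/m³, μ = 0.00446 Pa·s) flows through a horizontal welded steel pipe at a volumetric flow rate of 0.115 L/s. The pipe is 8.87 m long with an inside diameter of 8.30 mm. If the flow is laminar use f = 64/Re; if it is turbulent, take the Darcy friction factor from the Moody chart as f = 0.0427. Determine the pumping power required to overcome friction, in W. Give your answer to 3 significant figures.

Q = 0.115 L/s = 0.115/1000 = 0.000115 m³/s.
Cross-sectional area A = πD²/4 = π(0.0083)²/4 = 5.411e-05 m²; mean velocity V = Q/A = 0.000115/5.411e-05 = 2.125 m/s.
Reynolds number Re = ρVD/μ = 1950 · 2.125 · 0.0083 / 0.00446 = 7713.
Re > 4000 → turbulent; use the Moody-chart value f = 0.0427.
Darcy-Weisbach: ΔP = f(L/D)(ρV²/2) = 0.0427·(8.87/0.0083)·(1950·2.125²/2) = 0.0427·1069·4405 = 2.01e+05 Pa.
Pumping power P = QΔP = 0.000115·2.01e+05 = 23.11 W = 23.1 W.

P ≈ 23.1 W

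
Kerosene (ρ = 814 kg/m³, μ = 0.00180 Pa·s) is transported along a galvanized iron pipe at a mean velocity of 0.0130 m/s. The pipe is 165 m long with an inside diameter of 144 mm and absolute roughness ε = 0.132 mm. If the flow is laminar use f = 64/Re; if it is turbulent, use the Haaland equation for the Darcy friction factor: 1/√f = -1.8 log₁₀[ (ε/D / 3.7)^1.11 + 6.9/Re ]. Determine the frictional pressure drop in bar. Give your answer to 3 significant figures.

Reynolds number Re = ρVD/μ = 814 · 0.013 · 0.144 / 0.0018 = 846.6.
Re < 2300 → laminar flow, so f = 64/Re = 64/846.6 = 0.0756 (the turbulent correlation is not needed).
Darcy-Weisbach: ΔP = f(L/D)(ρV²/2) = 0.0756·(165/0.144)·(814·0.013²/2) = 0.0756·1146·0.06878 = 5.958 Pa.
ΔP = 5.958 Pa = 5.96×10^-5 bar.

ΔP ≈ 5.96×10^-5 bar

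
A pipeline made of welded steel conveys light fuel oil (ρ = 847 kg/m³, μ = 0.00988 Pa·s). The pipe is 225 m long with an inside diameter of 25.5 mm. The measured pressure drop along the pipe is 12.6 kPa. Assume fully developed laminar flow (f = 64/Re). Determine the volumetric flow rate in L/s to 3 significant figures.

Q ≈ 0.0588 L/s

For laminar flow, f = 64/Re with Re = ρVD/μ, so Darcy-Weisbach reduces to ΔP = 32μLV/D². Solving for V: V = ΔP·D²/(32μL) = 1.26e+04·(0.0255)²/(32·0.00988·225) = 0.1152 m/s.
Check: Re = ρVD/μ = 847·0.1152·0.0255/0.00988 = 251.8 < 2300, so the laminar assumption holds.
Q = V·A = 0.1152·(π/4·0.0255²) = 5.882e-05 m³/s = 0.0588 L/s.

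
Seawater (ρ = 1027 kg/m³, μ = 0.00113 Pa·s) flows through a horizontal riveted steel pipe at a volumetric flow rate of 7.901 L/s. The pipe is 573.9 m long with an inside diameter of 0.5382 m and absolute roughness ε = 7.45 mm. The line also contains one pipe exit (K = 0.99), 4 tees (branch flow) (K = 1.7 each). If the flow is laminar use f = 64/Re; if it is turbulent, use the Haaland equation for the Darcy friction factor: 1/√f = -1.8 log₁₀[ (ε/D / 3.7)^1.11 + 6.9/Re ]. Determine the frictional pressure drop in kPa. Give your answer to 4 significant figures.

Q = 7.901 L/s = 7.901/1000 = 0.007901 m³/s.
Cross-sectional area A = πD²/4 = π(0.5382)²/4 = 0.2275 m²; mean velocity V = Q/A = 0.007901/0.2275 = 0.03473 m/s.
Reynolds number Re = ρVD/μ = 1027 · 0.03473 · 0.5382 / 0.00113 = 1.699e+04.
Re > 4000 → turbulent. Relative roughness ε/D = 0.00745/0.5382 = 0.0138. Haaland: 1/√f = -1.8 log₁₀[(0.0138/3.7)^1.11 + 6.9/1.699e+04] = -1.8 log₁₀[0.00202 + 0.000406] = 4.706, so f = 0.04515.
Total minor-loss coefficient ΣK = 1·0.99 + 4·1.7 = 7.79.
ΔP = [f·L/D + ΣK]·(ρV²/2) = [0.04515·573.9/0.5382 + 7.79]·(1027·0.03473²/2) = [48.15 + 7.79]·0.6194 = 34.65 Pa.
ΔP = 34.65 Pa = 0.03465 kPa.

ΔP ≈ 0.03465 kPa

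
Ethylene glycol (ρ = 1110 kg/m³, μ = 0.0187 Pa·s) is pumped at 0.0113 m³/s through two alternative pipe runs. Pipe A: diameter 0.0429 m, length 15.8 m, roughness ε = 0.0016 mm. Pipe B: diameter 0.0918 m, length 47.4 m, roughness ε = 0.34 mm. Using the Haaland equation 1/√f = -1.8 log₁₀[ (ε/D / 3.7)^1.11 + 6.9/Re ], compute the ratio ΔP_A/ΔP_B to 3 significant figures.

ΔP_A/ΔP_B ≈ 10.7

Pipe A: V = Q/A = 0.0113/0.001445 = 7.818 m/s; Re = 1.991e+04; ε/D = 3.73e-05; Haaland → f = 0.02583; ΔP_A = f(L/D)(ρV²/2) = 3.227e+05 Pa.
Pipe B: V = Q/A = 0.0113/0.006619 = 1.707 m/s; Re = 9303; ε/D = 0.0037; Haaland → f = 0.03627; ΔP_B = f(L/D)(ρV²/2) = 3.029e+04 Pa.
ΔP_A/ΔP_B = 3.227e+05/3.029e+04 = 10.7.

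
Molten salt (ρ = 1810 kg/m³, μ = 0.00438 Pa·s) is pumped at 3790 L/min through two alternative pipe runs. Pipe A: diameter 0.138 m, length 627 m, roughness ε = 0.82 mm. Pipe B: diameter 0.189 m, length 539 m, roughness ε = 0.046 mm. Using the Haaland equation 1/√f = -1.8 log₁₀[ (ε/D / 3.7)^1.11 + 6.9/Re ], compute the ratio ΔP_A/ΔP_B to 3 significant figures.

ΔP_A/ΔP_B ≈ 10.4

Pipe A: V = Q/A = 0.06317/0.01496 = 4.223 m/s; Re = 2.408e+05; ε/D = 0.00594; Haaland → f = 0.0324; ΔP_A = f(L/D)(ρV²/2) = 2.376e+06 Pa.
Pipe B: V = Q/A = 0.06317/0.02806 = 2.252 m/s; Re = 1.758e+05; ε/D = 0.000243; Haaland → f = 0.01744; ΔP_B = f(L/D)(ρV²/2) = 2.281e+05 Pa.
ΔP_A/ΔP_B = 2.376e+06/2.281e+05 = 10.4.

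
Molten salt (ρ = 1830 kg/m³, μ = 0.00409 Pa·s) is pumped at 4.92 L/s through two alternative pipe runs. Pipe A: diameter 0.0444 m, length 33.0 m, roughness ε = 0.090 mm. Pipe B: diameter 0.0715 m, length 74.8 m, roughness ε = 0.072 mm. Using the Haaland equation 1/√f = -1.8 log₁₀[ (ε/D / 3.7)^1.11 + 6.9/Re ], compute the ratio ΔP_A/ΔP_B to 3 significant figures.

ΔP_A/ΔP_B ≈ 5.02

Pipe A: V = Q/A = 0.00492/0.001548 = 3.178 m/s; Re = 6.313e+04; ε/D = 0.00203; Haaland → f = 0.02583; ΔP_A = f(L/D)(ρV²/2) = 1.773e+05 Pa.
Pipe B: V = Q/A = 0.00492/0.004015 = 1.225 m/s; Re = 3.92e+04; ε/D = 0.00101; Haaland → f = 0.02459; ΔP_B = f(L/D)(ρV²/2) = 3.534e+04 Pa.
ΔP_A/ΔP_B = 1.773e+05/3.534e+04 = 5.02.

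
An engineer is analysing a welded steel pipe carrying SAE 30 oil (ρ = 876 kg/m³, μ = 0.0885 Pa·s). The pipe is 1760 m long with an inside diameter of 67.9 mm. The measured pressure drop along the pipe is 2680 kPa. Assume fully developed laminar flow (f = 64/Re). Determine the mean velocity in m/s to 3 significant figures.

For laminar flow, f = 64/Re with Re = ρVD/μ, so Darcy-Weisbach reduces to ΔP = 32μLV/D². Solving for V: V = ΔP·D²/(32μL) = 2.68e+06·(0.0679)²/(32·0.0885·1760) = 2.479 m/s.
Check: Re = ρVD/μ = 876·2.479·0.0679/0.0885 = 1666 < 2300, so the laminar assumption holds.

V ≈ 2.48 m/s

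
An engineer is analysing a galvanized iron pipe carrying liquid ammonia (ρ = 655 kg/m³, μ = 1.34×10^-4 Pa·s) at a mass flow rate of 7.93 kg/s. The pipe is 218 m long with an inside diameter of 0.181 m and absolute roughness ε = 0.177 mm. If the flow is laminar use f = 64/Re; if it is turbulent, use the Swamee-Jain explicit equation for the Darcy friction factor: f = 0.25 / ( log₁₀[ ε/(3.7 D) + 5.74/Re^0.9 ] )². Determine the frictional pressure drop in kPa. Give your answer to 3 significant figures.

A = πD²/4 = π(0.181)²/4 = 0.02573 m²; mean velocity V = ṁ/(ρA) = 7.93/(655 · 0.02573) = 0.4705 m/s.
Reynolds number Re = ρVD/μ = 655 · 0.4705 · 0.181 / 0.000134 = 4.163e+05.
Re > 4000 → turbulent. Relative roughness ε/D = 0.000177/0.181 = 0.000978. Swamee-Jain: f = 0.25/(log₁₀[0.000978/3.7 + 5.74/4.163e+05^0.9])² = 0.25/(log₁₀[0.000264 + 5.03e-05])² = 0.25/(-3.502)² = 0.02038.
Darcy-Weisbach: ΔP = f(L/D)(ρV²/2) = 0.02038·(218/0.181)·(655·0.4705²/2) = 0.02038·1204·72.51 = 1780 Pa.
ΔP = 1780 Pa = 1.78 kPa.

ΔP ≈ 1.78 kPa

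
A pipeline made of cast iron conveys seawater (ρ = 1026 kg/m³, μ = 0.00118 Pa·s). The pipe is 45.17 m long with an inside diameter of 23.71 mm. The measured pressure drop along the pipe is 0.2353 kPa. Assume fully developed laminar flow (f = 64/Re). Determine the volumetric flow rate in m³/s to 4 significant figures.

Q ≈ 3.424×10^-5 m³/s

For laminar flow, f = 64/Re with Re = ρVD/μ, so Darcy-Weisbach reduces to ΔP = 32μLV/D². Solving for V: V = ΔP·D²/(32μL) = 235.3·(0.02371)²/(32·0.00118·45.17) = 0.07755 m/s.
Check: Re = ρVD/μ = 1026·0.07755·0.02371/0.00118 = 1599 < 2300, so the laminar assumption holds.
Q = V·A = 0.07755·(π/4·0.02371²) = 3.424e-05 m³/s = 3.424×10^-5 m³/s.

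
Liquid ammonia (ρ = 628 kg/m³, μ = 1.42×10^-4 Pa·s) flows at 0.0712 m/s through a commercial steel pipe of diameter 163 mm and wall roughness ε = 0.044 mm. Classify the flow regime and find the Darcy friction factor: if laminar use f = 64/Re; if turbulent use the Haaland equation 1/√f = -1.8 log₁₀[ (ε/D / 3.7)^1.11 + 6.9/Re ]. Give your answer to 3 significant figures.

Re = ρVD/μ = 628·0.0712·0.163/0.000142 = 5.133e+04.
Re > 4000 → turbulent. ε/D = 4.4e-05/0.163 = 0.00027; Haaland: 1/√f = -1.8 log₁₀[2.56e-05 + 0.000134] = 6.832, so f = 0.02142.

f ≈ 0.0214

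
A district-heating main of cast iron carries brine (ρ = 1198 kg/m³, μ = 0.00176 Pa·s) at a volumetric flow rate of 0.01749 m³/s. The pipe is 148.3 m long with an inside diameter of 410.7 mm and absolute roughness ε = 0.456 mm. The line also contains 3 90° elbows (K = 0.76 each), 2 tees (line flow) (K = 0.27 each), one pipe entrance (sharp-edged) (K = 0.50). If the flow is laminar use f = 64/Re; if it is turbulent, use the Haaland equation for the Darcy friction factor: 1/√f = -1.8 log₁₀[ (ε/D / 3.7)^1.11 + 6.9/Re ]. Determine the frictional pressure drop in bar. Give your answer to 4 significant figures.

ΔP ≈ 0.001292 bar

Cross-sectional area A = πD²/4 = π(0.4107)²/4 = 0.1325 m²; mean velocity V = Q/A = 0.01749/0.1325 = 0.132 m/s.
Reynolds number Re = ρVD/μ = 1198 · 0.132 · 0.4107 / 0.00176 = 3.691e+04.
Re > 4000 → turbulent. Relative roughness ε/D = 0.000456/0.4107 = 0.00111. Haaland: 1/√f = -1.8 log₁₀[(0.00111/3.7)^1.11 + 6.9/3.691e+04] = -1.8 log₁₀[0.000123 + 0.000187] = 6.316, so f = 0.02507.
Total minor-loss coefficient ΣK = 3·0.76 + 2·0.27 + 1·0.5 = 3.32.
ΔP = [f·L/D + ΣK]·(ρV²/2) = [0.02507·148.3/0.4107 + 3.32]·(1198·0.132²/2) = [9.052 + 3.32]·10.44 = 129.2 Pa.
ΔP = 129.2 Pa = 0.001292 bar.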